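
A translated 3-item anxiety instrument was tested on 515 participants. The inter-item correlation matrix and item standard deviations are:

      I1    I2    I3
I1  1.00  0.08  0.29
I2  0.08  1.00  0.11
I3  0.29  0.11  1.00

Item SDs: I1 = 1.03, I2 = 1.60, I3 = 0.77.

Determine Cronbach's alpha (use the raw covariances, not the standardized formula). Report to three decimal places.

Σσ²ᵢ = 1.03² + 1.60² + 0.77² = 4.2138
Covariances σ_ij = r_ij · s_i · s_j:
  σ(I1,I2) = 0.08 × 1.03 × 1.60 = 0.1318
  σ(I1,I3) = 0.29 × 1.03 × 0.77 = 0.2300
  σ(I2,I3) = 0.11 × 1.60 × 0.77 = 0.1355
σ²_T = Σσ²ᵢ + 2·Σσ_ij = 4.2138 + 2 × 0.4973 = 5.2084
α = (3/2)·(1 − 4.2138/5.2084) = 0.286

Cronbach's alpha = 0.286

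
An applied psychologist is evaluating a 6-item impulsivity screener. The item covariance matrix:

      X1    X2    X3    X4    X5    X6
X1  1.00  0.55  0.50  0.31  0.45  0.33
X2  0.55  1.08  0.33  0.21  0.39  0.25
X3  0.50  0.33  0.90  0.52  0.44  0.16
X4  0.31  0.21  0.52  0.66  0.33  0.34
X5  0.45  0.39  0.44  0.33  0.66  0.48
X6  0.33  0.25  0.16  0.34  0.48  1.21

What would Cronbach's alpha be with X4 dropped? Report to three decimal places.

α = 0.769

Remaining items: X1, X2, X3, X5, X6 (k = 5).
Σσᵢ² = 1.00 + 1.08 + 0.90 + 0.66 + 1.21 = 4.85
total variance = 4.85 + 2 × 3.88 = 12.61
α (item deleted) = (5/4)·(1 − 4.85/12.61) = 0.769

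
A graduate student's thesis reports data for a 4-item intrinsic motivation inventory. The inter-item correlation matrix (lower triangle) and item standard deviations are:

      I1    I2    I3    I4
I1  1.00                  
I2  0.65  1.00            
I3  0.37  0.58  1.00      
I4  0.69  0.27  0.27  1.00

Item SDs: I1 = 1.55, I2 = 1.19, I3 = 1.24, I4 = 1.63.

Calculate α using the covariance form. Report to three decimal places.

α = 0.776

Σσ²ᵢ = 1.55² + 1.19² + 1.24² + 1.63² = 8.0131
Covariances σ_ij = r_ij · s_i · s_j:
  σ(I1,I2) = 0.65 × 1.55 × 1.19 = 1.1989
  σ(I1,I3) = 0.37 × 1.55 × 1.24 = 0.7111
  σ(I1,I4) = 0.69 × 1.55 × 1.63 = 1.7433
  σ(I2,I3) = 0.58 × 1.19 × 1.24 = 0.8558
  σ(I2,I4) = 0.27 × 1.19 × 1.63 = 0.5237
  σ(I3,I4) = 0.27 × 1.24 × 1.63 = 0.5457
σ²_T = Σσ²ᵢ + 2·Σσ_ij = 8.0131 + 2 × 5.5785 = 19.1701
α = (4/3)·(1 − 8.0131/19.1701) = 0.776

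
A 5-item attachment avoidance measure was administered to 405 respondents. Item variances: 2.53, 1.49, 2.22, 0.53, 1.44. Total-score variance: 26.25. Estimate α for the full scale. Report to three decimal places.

ΣVar(i) = 2.53 + 1.49 + 2.22 + 0.53 + 1.44 = 8.21
α = (k/(k−1))·(1 − ΣVar(i)/σ²_T) = (5/4)·(1 − 8.21/26.25) = 0.859

α = 0.859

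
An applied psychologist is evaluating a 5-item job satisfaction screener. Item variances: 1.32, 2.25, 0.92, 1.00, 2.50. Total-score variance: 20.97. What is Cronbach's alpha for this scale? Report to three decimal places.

Σσ²ᵢ = 1.32 + 2.25 + 0.92 + 1.00 + 2.50 = 7.99
α = (k/(k−1))·(1 − Σσ²ᵢ/σ²_T) = (5/4)·(1 − 7.99/20.97) = 0.774

Cronbach's alpha = 0.774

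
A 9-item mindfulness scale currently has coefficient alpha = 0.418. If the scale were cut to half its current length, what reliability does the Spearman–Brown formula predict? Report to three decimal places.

predicted reliability = 0.264

Length factor m = 1/2
α' = m·α / (1 − (1−m)·α)
   = 1/2 × 0.418 / (1 − (1 − 1/2) × 0.418)
   = 0.2090 / 0.7910 = 0.264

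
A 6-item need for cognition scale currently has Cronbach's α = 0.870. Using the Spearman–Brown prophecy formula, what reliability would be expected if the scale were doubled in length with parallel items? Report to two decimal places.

predicted reliability = 0.93

Length factor m = 2
α' = m·α / (1 + (m−1)·α)
   = 2 × 0.870 / (1 + (2 − 1) × 0.870)
   = 1.7400 / 1.8700 = 0.93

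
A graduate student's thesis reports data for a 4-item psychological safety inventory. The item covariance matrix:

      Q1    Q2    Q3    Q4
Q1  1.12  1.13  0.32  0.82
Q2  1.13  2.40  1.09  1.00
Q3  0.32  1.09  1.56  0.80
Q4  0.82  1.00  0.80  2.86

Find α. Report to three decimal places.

Σσᵢ² = 1.12 + 2.40 + 1.56 + 2.86 = 7.94
Sum of off-diagonal covariances = 5.16
total variance = 7.94 + 2 × 5.16 = 18.26
α = (k/(k−1))·(1 − Σσᵢ²/total variance) = (4/3)·(1 − 7.94/18.26) = 0.754

α = 0.754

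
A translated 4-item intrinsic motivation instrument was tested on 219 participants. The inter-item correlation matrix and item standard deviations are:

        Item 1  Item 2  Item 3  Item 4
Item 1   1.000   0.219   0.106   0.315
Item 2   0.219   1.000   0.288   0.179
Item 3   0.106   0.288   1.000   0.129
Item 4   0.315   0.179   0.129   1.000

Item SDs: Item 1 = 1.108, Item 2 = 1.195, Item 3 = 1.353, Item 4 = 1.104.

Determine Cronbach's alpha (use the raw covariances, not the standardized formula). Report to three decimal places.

Σσ²ᵢ = 1.108² + 1.195² + 1.353² + 1.104² = 5.7051
Covariances σ_ij = r_ij · s_i · s_j:
  σ(Item 1,Item 2) = 0.219 × 1.108 × 1.195 = 0.2900
  σ(Item 1,Item 3) = 0.106 × 1.108 × 1.353 = 0.1589
  σ(Item 1,Item 4) = 0.315 × 1.108 × 1.104 = 0.3853
  σ(Item 2,Item 3) = 0.288 × 1.195 × 1.353 = 0.4656
  σ(Item 2,Item 4) = 0.179 × 1.195 × 1.104 = 0.2362
  σ(Item 3,Item 4) = 0.129 × 1.353 × 1.104 = 0.1927
σ²_T = Σσ²ᵢ + 2·Σσ_ij = 5.7051 + 2 × 1.7287 = 9.1625
α = (4/3)·(1 − 5.7051/9.1625) = 0.503

α = 0.503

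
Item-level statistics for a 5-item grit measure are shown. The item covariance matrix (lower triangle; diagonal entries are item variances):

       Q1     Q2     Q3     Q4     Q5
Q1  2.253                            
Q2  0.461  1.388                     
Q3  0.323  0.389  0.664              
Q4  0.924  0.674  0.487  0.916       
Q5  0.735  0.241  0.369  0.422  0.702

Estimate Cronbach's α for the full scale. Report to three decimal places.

Σσ²ᵢ = 2.253 + 1.388 + 0.664 + 0.916 + 0.702 = 5.923
Sum of the distinct covariances = 5.025
total variance = 5.923 + 2 × 5.025 = 15.973
α = (k/(k−1))·(1 − Σσ²ᵢ/total variance) = (5/4)·(1 − 5.923/15.973) = 0.786

Cronbach's α = 0.786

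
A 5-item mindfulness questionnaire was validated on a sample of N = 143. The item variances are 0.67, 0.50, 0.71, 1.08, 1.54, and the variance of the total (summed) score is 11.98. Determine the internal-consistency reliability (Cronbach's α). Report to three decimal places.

α = 0.780

ΣVar(i) = 0.67 + 0.50 + 0.71 + 1.08 + 1.54 = 4.50
α = (k/(k−1))·(1 − ΣVar(i)/σ²_total) = (5/4)·(1 − 4.50/11.98) = 0.780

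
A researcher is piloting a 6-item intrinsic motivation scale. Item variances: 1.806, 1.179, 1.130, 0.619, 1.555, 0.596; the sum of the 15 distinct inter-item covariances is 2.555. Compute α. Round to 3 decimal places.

Σσ²ᵢ = 1.806 + 1.179 + 1.130 + 0.619 + 1.555 + 0.596 = 6.885
Sum of distinct covariances = 2.555
Var(T) = Σσ²ᵢ + 2·Σcov = 6.885 + 2 × 2.555 = 11.995
α = (6/5)·(1 − 6.885/11.995) = 0.511

α = 0.511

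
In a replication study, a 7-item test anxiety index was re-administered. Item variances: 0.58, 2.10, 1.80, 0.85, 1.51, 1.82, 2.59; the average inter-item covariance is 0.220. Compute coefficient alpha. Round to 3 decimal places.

α = 0.526

Σσ²ᵢ = 0.58 + 2.10 + 1.80 + 0.85 + 1.51 + 1.82 + 2.59 = 11.25
Sum of the 21 distinct covariances = 21 × 0.220 = 4.620
σ²_total = Σσ²ᵢ + 2·Σcov = 11.25 + 2 × 4.620 = 20.490
α = (7/6)·(1 − 11.25/20.490) = 0.526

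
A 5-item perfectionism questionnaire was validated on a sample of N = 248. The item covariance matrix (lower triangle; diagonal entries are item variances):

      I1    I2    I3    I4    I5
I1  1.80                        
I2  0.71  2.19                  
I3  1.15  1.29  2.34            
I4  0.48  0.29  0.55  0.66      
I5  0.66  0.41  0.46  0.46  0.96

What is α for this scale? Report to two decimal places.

α = 0.77

Σσᵢ² = 1.80 + 2.19 + 2.34 + 0.66 + 0.96 = 7.95
Sum of off-diagonal covariances = 6.46
σ²_T = 7.95 + 2 × 6.46 = 20.87
α = (k/(k−1))·(1 − Σσᵢ²/σ²_T) = (5/4)·(1 − 7.95/20.87) = 0.77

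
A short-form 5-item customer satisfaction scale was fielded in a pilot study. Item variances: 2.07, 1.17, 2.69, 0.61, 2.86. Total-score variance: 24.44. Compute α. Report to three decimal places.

α = 0.769

ΣVar(i) = 2.07 + 1.17 + 2.69 + 0.61 + 2.86 = 9.40
α = (k/(k−1))·(1 − ΣVar(i)/total variance) = (5/4)·(1 − 9.40/24.44) = 0.769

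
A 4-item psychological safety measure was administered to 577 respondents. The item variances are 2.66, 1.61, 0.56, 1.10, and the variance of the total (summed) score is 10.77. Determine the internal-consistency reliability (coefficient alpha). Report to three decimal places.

ΣVar(i) = 2.66 + 1.61 + 0.56 + 1.10 = 5.93
α = (k/(k−1))·(1 − ΣVar(i)/total variance) = (4/3)·(1 − 5.93/10.77) = 0.599

α = 0.599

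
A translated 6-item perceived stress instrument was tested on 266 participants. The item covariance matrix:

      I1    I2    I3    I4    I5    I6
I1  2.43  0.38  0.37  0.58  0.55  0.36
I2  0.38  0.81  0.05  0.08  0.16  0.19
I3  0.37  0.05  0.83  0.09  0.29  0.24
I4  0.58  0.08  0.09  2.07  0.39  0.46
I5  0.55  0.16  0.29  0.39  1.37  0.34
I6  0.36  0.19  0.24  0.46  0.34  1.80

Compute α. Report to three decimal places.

ΣVar(i) = 2.43 + 0.81 + 0.83 + 2.07 + 1.37 + 1.80 = 9.31
Sum of the distinct covariances = 4.53
total variance = 9.31 + 2 × 4.53 = 18.37
α = (k/(k−1))·(1 − ΣVar(i)/total variance) = (6/5)·(1 − 9.31/18.37) = 0.592

α = 0.592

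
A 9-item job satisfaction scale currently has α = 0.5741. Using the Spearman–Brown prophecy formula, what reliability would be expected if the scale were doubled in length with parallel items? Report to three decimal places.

Length factor m = 2
α' = m·α / (1 + (m−1)·α)
   = 2 × 0.5741 / (1 + (2 − 1) × 0.5741)
   = 1.1482 / 1.5741 = 0.729

predicted reliability = 0.729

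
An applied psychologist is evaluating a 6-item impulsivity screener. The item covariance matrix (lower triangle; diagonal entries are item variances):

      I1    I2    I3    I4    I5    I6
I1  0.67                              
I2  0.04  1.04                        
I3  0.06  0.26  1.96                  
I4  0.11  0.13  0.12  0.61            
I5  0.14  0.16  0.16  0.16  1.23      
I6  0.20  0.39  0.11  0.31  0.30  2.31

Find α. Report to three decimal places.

α = 0.485

Σσᵢ² = 0.67 + 1.04 + 1.96 + 0.61 + 1.23 + 2.31 = 7.82
Σ_{i<j} σ_ij = 2.65
σ²_T = 7.82 + 2 × 2.65 = 13.12
α = (k/(k−1))·(1 − Σσᵢ²/σ²_T) = (6/5)·(1 − 7.82/13.12) = 0.485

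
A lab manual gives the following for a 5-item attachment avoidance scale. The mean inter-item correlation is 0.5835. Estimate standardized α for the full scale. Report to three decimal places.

standardized α = 0.875

Standardized α = k·r̄ / (1 + (k−1)·r̄) = 5 × 0.5835 / (1 + 4 × 0.5835)
  = 2.9175 / 3.3340 = 0.875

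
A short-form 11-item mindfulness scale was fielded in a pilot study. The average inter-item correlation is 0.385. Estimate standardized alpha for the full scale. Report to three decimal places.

Standardized α = k·r̄ / (1 + (k−1)·r̄) = 11 × 0.385 / (1 + 10 × 0.385)
  = 4.2350 / 4.8500 = 0.873

standardized alpha = 0.873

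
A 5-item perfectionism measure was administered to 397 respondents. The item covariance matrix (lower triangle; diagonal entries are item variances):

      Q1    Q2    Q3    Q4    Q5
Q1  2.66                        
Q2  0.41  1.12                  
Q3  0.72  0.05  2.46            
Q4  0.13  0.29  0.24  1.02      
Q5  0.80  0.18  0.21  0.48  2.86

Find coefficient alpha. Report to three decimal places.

Σσ²ᵢ = 2.66 + 1.12 + 2.46 + 1.02 + 2.86 = 10.12
Σ_{i<j} σ_ij = 3.51
σ²_T = 10.12 + 2 × 3.51 = 17.14
α = (k/(k−1))·(1 − Σσ²ᵢ/σ²_T) = (5/4)·(1 − 10.12/17.14) = 0.512

coefficient alpha = 0.512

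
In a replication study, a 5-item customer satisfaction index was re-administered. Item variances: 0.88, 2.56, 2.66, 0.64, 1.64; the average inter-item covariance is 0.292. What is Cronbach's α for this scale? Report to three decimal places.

sum of item variances = 0.88 + 2.56 + 2.66 + 0.64 + 1.64 = 8.38
Sum of the 10 distinct covariances = 10 × 0.292 = 2.920
total variance = sum of item variances + 2·Σcov = 8.38 + 2 × 2.920 = 14.220
α = (5/4)·(1 − 8.38/14.220) = 0.513

Cronbach's α = 0.513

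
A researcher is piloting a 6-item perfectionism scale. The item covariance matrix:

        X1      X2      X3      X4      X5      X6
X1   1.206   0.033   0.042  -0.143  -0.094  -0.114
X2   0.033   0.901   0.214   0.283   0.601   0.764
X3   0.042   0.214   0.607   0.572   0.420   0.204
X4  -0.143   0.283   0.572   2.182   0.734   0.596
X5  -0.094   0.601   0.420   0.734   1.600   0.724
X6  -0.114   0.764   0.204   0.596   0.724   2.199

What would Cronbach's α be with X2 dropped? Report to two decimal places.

α = 0.54

Remaining items: X1, X3, X4, X5, X6 (k = 5).
sum of item variances = 1.206 + 0.607 + 2.182 + 1.600 + 2.199 = 7.794
σ²_T = 7.794 + 2 × 2.941 = 13.676
α (item deleted) = (5/4)·(1 − 7.794/13.676) = 0.54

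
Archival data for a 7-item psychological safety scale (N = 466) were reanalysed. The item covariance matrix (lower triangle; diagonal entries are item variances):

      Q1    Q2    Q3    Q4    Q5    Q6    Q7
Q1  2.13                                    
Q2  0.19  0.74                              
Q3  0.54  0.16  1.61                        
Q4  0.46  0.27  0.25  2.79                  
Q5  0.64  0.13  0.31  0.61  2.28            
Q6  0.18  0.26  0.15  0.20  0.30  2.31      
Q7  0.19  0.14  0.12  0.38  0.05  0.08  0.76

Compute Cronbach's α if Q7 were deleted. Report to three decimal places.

Remaining items: Q1, Q2, Q3, Q4, Q5, Q6 (k = 6).
sum of item variances = 2.13 + 0.74 + 1.61 + 2.79 + 2.28 + 2.31 = 11.86
σ²_total = 11.86 + 2 × 4.65 = 21.16
α (item deleted) = (6/5)·(1 − 11.86/21.16) = 0.527

Cronbach's α = 0.527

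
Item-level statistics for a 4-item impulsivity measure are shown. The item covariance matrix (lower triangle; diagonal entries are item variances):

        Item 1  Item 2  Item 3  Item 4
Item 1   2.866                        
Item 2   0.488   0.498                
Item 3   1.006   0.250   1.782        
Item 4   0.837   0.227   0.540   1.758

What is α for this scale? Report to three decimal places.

Σσ²ᵢ = 2.866 + 0.498 + 1.782 + 1.758 = 6.904
Sum of off-diagonal covariances = 3.348
Var(T) = 6.904 + 2 × 3.348 = 13.600
α = (k/(k−1))·(1 − Σσ²ᵢ/Var(T)) = (4/3)·(1 − 6.904/13.600) = 0.656

α = 0.656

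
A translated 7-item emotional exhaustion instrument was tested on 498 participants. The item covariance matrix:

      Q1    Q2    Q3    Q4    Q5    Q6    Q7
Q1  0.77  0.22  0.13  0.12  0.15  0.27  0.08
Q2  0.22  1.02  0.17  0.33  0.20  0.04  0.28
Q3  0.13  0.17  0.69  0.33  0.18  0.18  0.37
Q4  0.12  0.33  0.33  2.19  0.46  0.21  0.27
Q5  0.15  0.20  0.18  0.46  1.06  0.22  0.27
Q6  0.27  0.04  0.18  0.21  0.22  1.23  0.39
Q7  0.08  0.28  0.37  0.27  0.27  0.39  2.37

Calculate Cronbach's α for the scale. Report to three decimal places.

Σσᵢ² = 0.77 + 1.02 + 0.69 + 2.19 + 1.06 + 1.23 + 2.37 = 9.33
Sum of the distinct covariances = 4.87
σ²_T = 9.33 + 2 × 4.87 = 19.07
α = (k/(k−1))·(1 − Σσᵢ²/σ²_T) = (7/6)·(1 − 9.33/19.07) = 0.596

Cronbach's α = 0.596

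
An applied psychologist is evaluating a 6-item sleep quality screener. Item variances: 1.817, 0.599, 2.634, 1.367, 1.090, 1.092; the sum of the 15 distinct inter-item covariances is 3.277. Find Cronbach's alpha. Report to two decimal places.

Σσᵢ² = 1.817 + 0.599 + 2.634 + 1.367 + 1.090 + 1.092 = 8.599
Sum of distinct covariances = 3.277
total variance = Σσᵢ² + 2·Σcov = 8.599 + 2 × 3.277 = 15.153
α = (6/5)·(1 − 8.599/15.153) = 0.52

Cronbach's alpha = 0.52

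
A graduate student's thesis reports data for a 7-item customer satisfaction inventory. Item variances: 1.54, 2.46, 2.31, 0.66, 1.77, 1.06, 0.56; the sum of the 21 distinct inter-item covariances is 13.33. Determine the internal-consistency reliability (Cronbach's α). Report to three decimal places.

ΣVar(i) = 1.54 + 2.46 + 2.31 + 0.66 + 1.77 + 1.06 + 0.56 = 10.36
Sum of distinct covariances = 13.33
Var(T) = ΣVar(i) + 2·Σcov = 10.36 + 2 × 13.33 = 37.02
α = (7/6)·(1 − 10.36/37.02) = 0.840

Cronbach's α = 0.840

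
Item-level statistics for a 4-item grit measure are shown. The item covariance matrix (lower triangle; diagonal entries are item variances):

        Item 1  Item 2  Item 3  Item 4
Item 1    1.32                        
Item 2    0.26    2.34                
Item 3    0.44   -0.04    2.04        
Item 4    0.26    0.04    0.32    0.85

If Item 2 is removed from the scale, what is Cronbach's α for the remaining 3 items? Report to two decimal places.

Cronbach's α = 0.49

Remaining items: Item 1, Item 3, Item 4 (k = 3).
sum of item variances = 1.32 + 2.04 + 0.85 = 4.21
Var(T) = 4.21 + 2 × 1.02 = 6.25
α (item deleted) = (3/2)·(1 − 4.21/6.25) = 0.49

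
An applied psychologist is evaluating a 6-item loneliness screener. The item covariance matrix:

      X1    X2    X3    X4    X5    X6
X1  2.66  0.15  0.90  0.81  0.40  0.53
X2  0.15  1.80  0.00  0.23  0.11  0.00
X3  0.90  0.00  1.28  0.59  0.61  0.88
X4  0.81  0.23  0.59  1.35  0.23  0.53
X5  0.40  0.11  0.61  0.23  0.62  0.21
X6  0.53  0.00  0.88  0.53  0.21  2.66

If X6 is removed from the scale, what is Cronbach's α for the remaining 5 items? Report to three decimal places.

Remaining items: X1, X2, X3, X4, X5 (k = 5).
sum of item variances = 2.66 + 1.80 + 1.28 + 1.35 + 0.62 = 7.71
σ²_total = 7.71 + 2 × 4.03 = 15.77
α (item deleted) = (5/4)·(1 − 7.71/15.77) = 0.639

Cronbach's α = 0.639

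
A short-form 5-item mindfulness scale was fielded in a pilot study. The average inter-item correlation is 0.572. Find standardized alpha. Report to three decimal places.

α = 0.870

Standardized α = k·r̄ / (1 + (k−1)·r̄) = 5 × 0.572 / (1 + 4 × 0.572)
  = 2.8600 / 3.2880 = 0.870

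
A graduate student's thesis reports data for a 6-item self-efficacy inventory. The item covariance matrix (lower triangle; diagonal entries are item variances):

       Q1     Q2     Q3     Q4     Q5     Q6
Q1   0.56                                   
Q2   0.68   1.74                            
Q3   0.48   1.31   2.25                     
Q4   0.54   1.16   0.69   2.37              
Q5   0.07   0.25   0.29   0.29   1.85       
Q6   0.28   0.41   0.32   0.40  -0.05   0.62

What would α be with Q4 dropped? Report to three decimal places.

Remaining items: Q1, Q2, Q3, Q5, Q6 (k = 5).
ΣVar(i) = 0.56 + 1.74 + 2.25 + 1.85 + 0.62 = 7.02
σ²_total = 7.02 + 2 × 4.04 = 15.10
α (item deleted) = (5/4)·(1 − 7.02/15.10) = 0.669

α = 0.669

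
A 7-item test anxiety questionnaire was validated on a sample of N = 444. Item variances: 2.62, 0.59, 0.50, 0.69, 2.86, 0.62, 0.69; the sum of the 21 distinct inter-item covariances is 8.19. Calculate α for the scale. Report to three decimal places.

α = 0.766

Σσᵢ² = 2.62 + 0.59 + 0.50 + 0.69 + 2.86 + 0.62 + 0.69 = 8.57
Sum of distinct covariances = 8.19
σ²_T = Σσᵢ² + 2·Σcov = 8.57 + 2 × 8.19 = 24.95
α = (7/6)·(1 − 8.57/24.95) = 0.766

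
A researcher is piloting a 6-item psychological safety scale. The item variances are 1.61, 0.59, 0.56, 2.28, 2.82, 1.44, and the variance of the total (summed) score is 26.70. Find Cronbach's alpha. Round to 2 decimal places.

α = 0.78

Σσᵢ² = 1.61 + 0.59 + 0.56 + 2.28 + 2.82 + 1.44 = 9.30
α = (k/(k−1))·(1 − Σσᵢ²/Var(T)) = (6/5)·(1 − 9.30/26.70) = 0.78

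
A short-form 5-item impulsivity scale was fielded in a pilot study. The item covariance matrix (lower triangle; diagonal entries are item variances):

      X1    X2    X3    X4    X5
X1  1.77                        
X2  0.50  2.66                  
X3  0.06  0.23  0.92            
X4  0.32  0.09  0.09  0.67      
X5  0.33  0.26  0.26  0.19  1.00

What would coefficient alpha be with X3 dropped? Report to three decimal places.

Remaining items: X1, X2, X4, X5 (k = 4).
Σσᵢ² = 1.77 + 2.66 + 0.67 + 1.00 = 6.10
σ²_T = 6.10 + 2 × 1.69 = 9.48
α (item deleted) = (4/3)·(1 − 6.10/9.48) = 0.475

coefficient alpha = 0.475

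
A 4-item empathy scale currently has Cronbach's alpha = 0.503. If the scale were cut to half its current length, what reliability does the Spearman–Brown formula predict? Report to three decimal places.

predicted reliability = 0.336

Length factor m = 1/2
α' = m·α / (1 − (1−m)·α)
   = 1/2 × 0.503 / (1 − (1 − 1/2) × 0.503)
   = 0.2515 / 0.7485 = 0.336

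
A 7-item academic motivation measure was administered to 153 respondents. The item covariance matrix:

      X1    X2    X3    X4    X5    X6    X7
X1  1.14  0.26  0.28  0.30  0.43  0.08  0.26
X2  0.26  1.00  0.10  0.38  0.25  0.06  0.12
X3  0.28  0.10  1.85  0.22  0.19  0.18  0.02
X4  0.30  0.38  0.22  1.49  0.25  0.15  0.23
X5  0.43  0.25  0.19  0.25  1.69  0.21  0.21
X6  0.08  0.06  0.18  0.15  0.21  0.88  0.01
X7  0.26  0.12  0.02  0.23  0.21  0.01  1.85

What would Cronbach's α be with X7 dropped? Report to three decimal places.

α = 0.544

Remaining items: X1, X2, X3, X4, X5, X6 (k = 6).
sum of item variances = 1.14 + 1.00 + 1.85 + 1.49 + 1.69 + 0.88 = 8.05
total variance = 8.05 + 2 × 3.34 = 14.73
α (item deleted) = (6/5)·(1 − 8.05/14.73) = 0.544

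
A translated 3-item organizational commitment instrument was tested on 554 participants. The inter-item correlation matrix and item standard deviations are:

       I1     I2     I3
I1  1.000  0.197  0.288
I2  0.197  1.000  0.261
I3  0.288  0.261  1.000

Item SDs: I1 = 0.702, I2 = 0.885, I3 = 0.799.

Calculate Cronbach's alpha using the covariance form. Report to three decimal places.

Cronbach's alpha = 0.493

Σσ²ᵢ = 0.702² + 0.885² + 0.799² = 1.9144
Covariances σ_ij = r_ij · s_i · s_j:
  σ(I1,I2) = 0.197 × 0.702 × 0.885 = 0.1224
  σ(I1,I3) = 0.288 × 0.702 × 0.799 = 0.1615
  σ(I2,I3) = 0.261 × 0.885 × 0.799 = 0.1846
σ²_T = Σσ²ᵢ + 2·Σσ_ij = 1.9144 + 2 × 0.4685 = 2.8514
α = (3/2)·(1 − 1.9144/2.8514) = 0.493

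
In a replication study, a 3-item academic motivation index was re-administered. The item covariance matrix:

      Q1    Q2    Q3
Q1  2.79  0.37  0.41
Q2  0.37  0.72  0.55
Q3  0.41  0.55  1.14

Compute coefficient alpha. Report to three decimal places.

α = 0.546

Σσ²ᵢ = 2.79 + 0.72 + 1.14 = 4.65
Sum of off-diagonal covariances = 1.33
Var(T) = 4.65 + 2 × 1.33 = 7.31
α = (k/(k−1))·(1 − Σσ²ᵢ/Var(T)) = (3/2)·(1 − 4.65/7.31) = 0.546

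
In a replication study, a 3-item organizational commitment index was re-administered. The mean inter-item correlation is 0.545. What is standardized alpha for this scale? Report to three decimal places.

α = 0.782

Standardized α = k·r̄ / (1 + (k−1)·r̄) = 3 × 0.545 / (1 + 2 × 0.545)
  = 1.6350 / 2.0900 = 0.782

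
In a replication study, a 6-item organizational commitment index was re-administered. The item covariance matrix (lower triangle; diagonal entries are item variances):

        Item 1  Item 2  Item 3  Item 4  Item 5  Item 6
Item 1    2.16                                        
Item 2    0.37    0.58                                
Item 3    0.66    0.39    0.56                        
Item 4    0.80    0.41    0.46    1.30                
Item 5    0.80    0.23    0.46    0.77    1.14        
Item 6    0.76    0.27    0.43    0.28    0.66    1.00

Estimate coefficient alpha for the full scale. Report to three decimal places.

Σσᵢ² = 2.16 + 0.58 + 0.56 + 1.30 + 1.14 + 1.00 = 6.74
Sum of the distinct covariances = 7.75
σ²_T = 6.74 + 2 × 7.75 = 22.24
α = (k/(k−1))·(1 − Σσᵢ²/σ²_T) = (6/5)·(1 − 6.74/22.24) = 0.836

coefficient alpha = 0.836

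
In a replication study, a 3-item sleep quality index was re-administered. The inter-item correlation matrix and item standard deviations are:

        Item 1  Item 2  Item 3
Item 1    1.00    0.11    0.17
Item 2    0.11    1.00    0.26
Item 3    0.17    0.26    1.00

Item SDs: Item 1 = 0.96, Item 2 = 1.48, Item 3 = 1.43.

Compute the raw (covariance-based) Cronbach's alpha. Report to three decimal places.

Cronbach's alpha = 0.401

Σσ²ᵢ = 0.96² + 1.48² + 1.43² = 5.1569
Covariances σ_ij = r_ij · s_i · s_j:
  σ(Item 1,Item 2) = 0.11 × 0.96 × 1.48 = 0.1563
  σ(Item 1,Item 3) = 0.17 × 0.96 × 1.43 = 0.2334
  σ(Item 2,Item 3) = 0.26 × 1.48 × 1.43 = 0.5503
σ²_T = Σσ²ᵢ + 2·Σσ_ij = 5.1569 + 2 × 0.9400 = 7.0369
α = (3/2)·(1 − 5.1569/7.0369) = 0.401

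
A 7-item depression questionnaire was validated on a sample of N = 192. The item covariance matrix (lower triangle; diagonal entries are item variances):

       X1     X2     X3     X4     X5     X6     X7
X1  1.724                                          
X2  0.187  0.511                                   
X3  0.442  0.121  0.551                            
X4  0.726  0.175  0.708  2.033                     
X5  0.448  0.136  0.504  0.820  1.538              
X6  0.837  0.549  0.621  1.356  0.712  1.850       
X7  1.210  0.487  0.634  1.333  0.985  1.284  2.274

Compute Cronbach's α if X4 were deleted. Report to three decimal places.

α = 0.821

Remaining items: X1, X2, X3, X5, X6, X7 (k = 6).
Σσ²ᵢ = 1.724 + 0.511 + 0.551 + 1.538 + 1.850 + 2.274 = 8.448
Var(T) = 8.448 + 2 × 9.157 = 26.762
α (item deleted) = (6/5)·(1 − 8.448/26.762) = 0.821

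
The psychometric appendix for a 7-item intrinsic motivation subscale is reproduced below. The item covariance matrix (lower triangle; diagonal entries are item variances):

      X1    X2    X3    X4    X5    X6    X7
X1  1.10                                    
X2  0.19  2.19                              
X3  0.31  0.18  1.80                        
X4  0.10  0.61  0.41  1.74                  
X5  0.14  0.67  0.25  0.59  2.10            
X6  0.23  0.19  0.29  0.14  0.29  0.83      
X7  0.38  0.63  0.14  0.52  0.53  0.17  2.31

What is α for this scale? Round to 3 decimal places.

α = 0.625

Σσ²ᵢ = 1.10 + 2.19 + 1.80 + 1.74 + 2.10 + 0.83 + 2.31 = 12.07
Sum of the distinct covariances = 6.96
Var(T) = 12.07 + 2 × 6.96 = 25.99
α = (k/(k−1))·(1 − Σσ²ᵢ/Var(T)) = (7/6)·(1 − 12.07/25.99) = 0.625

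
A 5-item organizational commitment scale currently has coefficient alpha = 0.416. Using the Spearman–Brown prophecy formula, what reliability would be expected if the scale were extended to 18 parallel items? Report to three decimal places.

Length factor m = 18/5 = 3.6000
α' = m·α / (1 + (m−1)·α)
   = 18/5 × 0.416 / (1 + (18/5 − 1) × 0.416)
   = 1.4976 / 2.0816 = 0.719

predicted reliability = 0.719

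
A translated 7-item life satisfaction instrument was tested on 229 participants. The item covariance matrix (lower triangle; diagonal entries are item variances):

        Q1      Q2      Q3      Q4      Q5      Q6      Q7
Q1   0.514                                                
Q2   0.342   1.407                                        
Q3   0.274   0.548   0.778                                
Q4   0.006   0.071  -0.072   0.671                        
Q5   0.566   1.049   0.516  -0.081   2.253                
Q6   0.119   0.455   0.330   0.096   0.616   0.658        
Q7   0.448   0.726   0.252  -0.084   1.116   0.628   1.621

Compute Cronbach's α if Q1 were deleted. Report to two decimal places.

Remaining items: Q2, Q3, Q4, Q5, Q6, Q7 (k = 6).
ΣVar(i) = 1.407 + 0.778 + 0.671 + 2.253 + 0.658 + 1.621 = 7.388
σ²_total = 7.388 + 2 × 6.166 = 19.720
α (item deleted) = (6/5)·(1 − 7.388/19.720) = 0.75

α = 0.75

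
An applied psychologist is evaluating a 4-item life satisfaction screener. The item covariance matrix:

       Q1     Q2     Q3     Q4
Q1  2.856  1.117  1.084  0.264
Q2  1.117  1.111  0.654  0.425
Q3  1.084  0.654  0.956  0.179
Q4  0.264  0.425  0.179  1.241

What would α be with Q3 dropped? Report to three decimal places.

α = 0.614

Remaining items: Q1, Q2, Q4 (k = 3).
sum of item variances = 2.856 + 1.111 + 1.241 = 5.208
Var(T) = 5.208 + 2 × 1.806 = 8.820
α (item deleted) = (3/2)·(1 − 5.208/8.820) = 0.614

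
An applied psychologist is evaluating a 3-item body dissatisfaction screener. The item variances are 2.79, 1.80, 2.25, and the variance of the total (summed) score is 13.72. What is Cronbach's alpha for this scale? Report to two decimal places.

Cronbach's alpha = 0.75

Σσ²ᵢ = 2.79 + 1.80 + 2.25 = 6.84
α = (k/(k−1))·(1 − Σσ²ᵢ/σ²_total) = (3/2)·(1 − 6.84/13.72) = 0.75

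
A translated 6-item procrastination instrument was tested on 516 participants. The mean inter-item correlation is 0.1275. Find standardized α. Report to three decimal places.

standardized α = 0.467

Standardized α = k·r̄ / (1 + (k−1)·r̄) = 6 × 0.1275 / (1 + 5 × 0.1275)
  = 0.7650 / 1.6375 = 0.467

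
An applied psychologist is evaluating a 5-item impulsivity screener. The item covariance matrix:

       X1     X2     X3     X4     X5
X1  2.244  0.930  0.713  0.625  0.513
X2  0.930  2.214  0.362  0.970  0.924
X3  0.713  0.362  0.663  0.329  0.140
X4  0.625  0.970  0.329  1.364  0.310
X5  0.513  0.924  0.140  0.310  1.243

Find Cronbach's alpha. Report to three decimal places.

Σσᵢ² = 2.244 + 2.214 + 0.663 + 1.364 + 1.243 = 7.728
Sum of off-diagonal covariances = 5.816
total variance = 7.728 + 2 × 5.816 = 19.360
α = (k/(k−1))·(1 − Σσᵢ²/total variance) = (5/4)·(1 − 7.728/19.360) = 0.751

α = 0.751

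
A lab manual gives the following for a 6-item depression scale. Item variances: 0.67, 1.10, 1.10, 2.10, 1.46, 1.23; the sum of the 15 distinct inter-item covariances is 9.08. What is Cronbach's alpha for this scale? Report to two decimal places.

Σσᵢ² = 0.67 + 1.10 + 1.10 + 2.10 + 1.46 + 1.23 = 7.66
Sum of distinct covariances = 9.08
Var(T) = Σσᵢ² + 2·Σcov = 7.66 + 2 × 9.08 = 25.82
α = (6/5)·(1 − 7.66/25.82) = 0.84

Cronbach's alpha = 0.84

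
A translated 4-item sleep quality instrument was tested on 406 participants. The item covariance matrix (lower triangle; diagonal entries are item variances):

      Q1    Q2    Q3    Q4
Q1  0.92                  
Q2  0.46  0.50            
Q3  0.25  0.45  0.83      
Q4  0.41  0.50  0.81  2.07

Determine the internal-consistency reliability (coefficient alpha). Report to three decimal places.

α = 0.762

sum of item variances = 0.92 + 0.50 + 0.83 + 2.07 = 4.32
Sum of the distinct covariances = 2.88
σ²_total = 4.32 + 2 × 2.88 = 10.08
α = (k/(k−1))·(1 − sum of item variances/σ²_total) = (4/3)·(1 − 4.32/10.08) = 0.762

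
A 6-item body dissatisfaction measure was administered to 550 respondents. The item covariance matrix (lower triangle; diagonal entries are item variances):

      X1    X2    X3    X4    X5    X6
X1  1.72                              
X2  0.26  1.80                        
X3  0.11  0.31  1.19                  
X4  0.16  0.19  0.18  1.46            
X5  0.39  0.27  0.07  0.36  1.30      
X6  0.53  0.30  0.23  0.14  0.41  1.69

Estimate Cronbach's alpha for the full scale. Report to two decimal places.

Σσ²ᵢ = 1.72 + 1.80 + 1.19 + 1.46 + 1.30 + 1.69 = 9.16
Σ_{i<j} σ_ij = 3.91
σ²_total = 9.16 + 2 × 3.91 = 16.98
α = (k/(k−1))·(1 − Σσ²ᵢ/σ²_total) = (6/5)·(1 − 9.16/16.98) = 0.55

α = 0.55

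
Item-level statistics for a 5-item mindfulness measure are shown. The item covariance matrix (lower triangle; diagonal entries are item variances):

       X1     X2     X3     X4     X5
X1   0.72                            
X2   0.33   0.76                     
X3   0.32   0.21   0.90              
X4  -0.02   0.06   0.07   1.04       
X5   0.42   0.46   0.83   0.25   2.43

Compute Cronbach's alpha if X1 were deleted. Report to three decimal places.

Cronbach's alpha = 0.564

Remaining items: X2, X3, X4, X5 (k = 4).
Σσᵢ² = 0.76 + 0.90 + 1.04 + 2.43 = 5.13
σ²_total = 5.13 + 2 × 1.88 = 8.89
α (item deleted) = (4/3)·(1 − 5.13/8.89) = 0.564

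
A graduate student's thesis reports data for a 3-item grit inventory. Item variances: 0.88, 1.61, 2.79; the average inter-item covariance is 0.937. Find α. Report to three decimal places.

α = 0.774

Σσᵢ² = 0.88 + 1.61 + 2.79 = 5.28
Sum of the 3 distinct covariances = 3 × 0.937 = 2.811
total variance = Σσᵢ² + 2·Σcov = 5.28 + 2 × 2.811 = 10.902
α = (3/2)·(1 − 5.28/10.902) = 0.774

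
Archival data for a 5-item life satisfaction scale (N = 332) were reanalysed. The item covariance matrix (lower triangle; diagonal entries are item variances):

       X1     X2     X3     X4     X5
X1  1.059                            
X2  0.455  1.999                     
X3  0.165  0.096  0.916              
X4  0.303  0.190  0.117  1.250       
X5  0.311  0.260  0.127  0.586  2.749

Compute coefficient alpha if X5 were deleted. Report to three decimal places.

Remaining items: X1, X2, X3, X4 (k = 4).
Σσ²ᵢ = 1.059 + 1.999 + 0.916 + 1.250 = 5.224
σ²_T = 5.224 + 2 × 1.326 = 7.876
α (item deleted) = (4/3)·(1 − 5.224/7.876) = 0.449

α = 0.449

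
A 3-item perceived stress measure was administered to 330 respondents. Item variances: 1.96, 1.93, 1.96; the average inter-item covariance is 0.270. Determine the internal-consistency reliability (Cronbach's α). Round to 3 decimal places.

Σσᵢ² = 1.96 + 1.93 + 1.96 = 5.85
Sum of the 3 distinct covariances = 3 × 0.270 = 0.810
total variance = Σσᵢ² + 2·Σcov = 5.85 + 2 × 0.810 = 7.470
α = (3/2)·(1 − 5.85/7.470) = 0.325

α = 0.325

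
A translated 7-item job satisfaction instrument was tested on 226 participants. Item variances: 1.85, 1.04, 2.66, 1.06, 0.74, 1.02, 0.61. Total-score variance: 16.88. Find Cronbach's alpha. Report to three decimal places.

Σσ²ᵢ = 1.85 + 1.04 + 2.66 + 1.06 + 0.74 + 1.02 + 0.61 = 8.98
α = (k/(k−1))·(1 − Σσ²ᵢ/σ²_total) = (7/6)·(1 − 8.98/16.88) = 0.546

α = 0.546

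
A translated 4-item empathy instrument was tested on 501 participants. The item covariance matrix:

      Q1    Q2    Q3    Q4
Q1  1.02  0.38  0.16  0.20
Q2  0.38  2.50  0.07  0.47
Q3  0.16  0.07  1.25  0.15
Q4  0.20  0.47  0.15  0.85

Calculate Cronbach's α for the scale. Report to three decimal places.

α = 0.450

Σσᵢ² = 1.02 + 2.50 + 1.25 + 0.85 = 5.62
Σ_{i<j} σ_ij = 1.43
Var(T) = 5.62 + 2 × 1.43 = 8.48
α = (k/(k−1))·(1 − Σσᵢ²/Var(T)) = (4/3)·(1 − 5.62/8.48) = 0.450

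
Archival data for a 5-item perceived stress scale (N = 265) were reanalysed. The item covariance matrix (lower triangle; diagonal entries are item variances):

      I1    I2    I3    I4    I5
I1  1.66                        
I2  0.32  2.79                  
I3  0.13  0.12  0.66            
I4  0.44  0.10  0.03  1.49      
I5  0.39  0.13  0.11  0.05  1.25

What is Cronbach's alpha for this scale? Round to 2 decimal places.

α = 0.40

sum of item variances = 1.66 + 2.79 + 0.66 + 1.49 + 1.25 = 7.85
Sum of the distinct covariances = 1.82
Var(T) = 7.85 + 2 × 1.82 = 11.49
α = (k/(k−1))·(1 − sum of item variances/Var(T)) = (5/4)·(1 − 7.85/11.49) = 0.40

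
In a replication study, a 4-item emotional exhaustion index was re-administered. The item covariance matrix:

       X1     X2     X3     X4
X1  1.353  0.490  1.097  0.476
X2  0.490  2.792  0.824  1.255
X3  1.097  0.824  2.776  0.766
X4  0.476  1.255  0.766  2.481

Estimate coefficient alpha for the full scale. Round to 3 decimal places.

α = 0.681

ΣVar(i) = 1.353 + 2.792 + 2.776 + 2.481 = 9.402
Σ_{i<j} σ_ij = 4.908
σ²_total = 9.402 + 2 × 4.908 = 19.218
α = (k/(k−1))·(1 − ΣVar(i)/σ²_total) = (4/3)·(1 − 9.402/19.218) = 0.681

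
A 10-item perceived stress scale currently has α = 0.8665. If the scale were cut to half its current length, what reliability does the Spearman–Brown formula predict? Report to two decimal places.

predicted reliability = 0.76

Length factor m = 1/2
α' = m·α / (1 − (1−m)·α)
   = 1/2 × 0.8665 / (1 − (1 − 1/2) × 0.8665)
   = 0.4333 / 0.5667 = 0.76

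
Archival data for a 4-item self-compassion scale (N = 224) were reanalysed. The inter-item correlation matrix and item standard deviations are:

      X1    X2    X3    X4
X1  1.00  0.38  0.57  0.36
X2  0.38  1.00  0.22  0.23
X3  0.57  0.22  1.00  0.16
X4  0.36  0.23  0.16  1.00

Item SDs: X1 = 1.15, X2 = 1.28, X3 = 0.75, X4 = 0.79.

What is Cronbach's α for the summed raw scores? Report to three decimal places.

Cronbach's α = 0.640

Σσ²ᵢ = 1.15² + 1.28² + 0.75² + 0.79² = 4.1475
Covariances σ_ij = r_ij · s_i · s_j:
  σ(X1,X2) = 0.38 × 1.15 × 1.28 = 0.5594
  σ(X1,X3) = 0.57 × 1.15 × 0.75 = 0.4916
  σ(X1,X4) = 0.36 × 1.15 × 0.79 = 0.3271
  σ(X2,X3) = 0.22 × 1.28 × 0.75 = 0.2112
  σ(X2,X4) = 0.23 × 1.28 × 0.79 = 0.2326
  σ(X3,X4) = 0.16 × 0.75 × 0.79 = 0.0948
σ²_T = Σσ²ᵢ + 2·Σσ_ij = 4.1475 + 2 × 1.9167 = 7.9809
α = (4/3)·(1 − 4.1475/7.9809) = 0.640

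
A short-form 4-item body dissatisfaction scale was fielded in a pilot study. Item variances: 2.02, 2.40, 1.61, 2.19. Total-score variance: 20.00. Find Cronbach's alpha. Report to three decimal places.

α = 0.785

sum of item variances = 2.02 + 2.40 + 1.61 + 2.19 = 8.22
α = (k/(k−1))·(1 − sum of item variances/σ²_T) = (4/3)·(1 − 8.22/20.00) = 0.785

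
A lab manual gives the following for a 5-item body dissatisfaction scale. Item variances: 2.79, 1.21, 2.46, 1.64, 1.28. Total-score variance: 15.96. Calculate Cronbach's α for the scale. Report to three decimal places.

sum of item variances = 2.79 + 1.21 + 2.46 + 1.64 + 1.28 = 9.38
α = (k/(k−1))·(1 − sum of item variances/σ²_T) = (5/4)·(1 − 9.38/15.96) = 0.515

α = 0.515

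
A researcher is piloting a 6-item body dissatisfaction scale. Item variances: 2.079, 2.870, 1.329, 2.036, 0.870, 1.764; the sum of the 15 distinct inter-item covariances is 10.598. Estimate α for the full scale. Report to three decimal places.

sum of item variances = 2.079 + 2.870 + 1.329 + 2.036 + 0.870 + 1.764 = 10.948
Sum of distinct covariances = 10.598
σ²_T = sum of item variances + 2·Σcov = 10.948 + 2 × 10.598 = 32.144
α = (6/5)·(1 − 10.948/32.144) = 0.791

α = 0.791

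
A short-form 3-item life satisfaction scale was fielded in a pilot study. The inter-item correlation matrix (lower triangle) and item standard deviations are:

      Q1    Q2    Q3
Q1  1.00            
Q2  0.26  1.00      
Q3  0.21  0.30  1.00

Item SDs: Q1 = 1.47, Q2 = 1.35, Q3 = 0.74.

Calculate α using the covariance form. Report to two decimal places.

α = 0.47

Σσ²ᵢ = 1.47² + 1.35² + 0.74² = 4.5310
Covariances σ_ij = r_ij · s_i · s_j:
  σ(Q1,Q2) = 0.26 × 1.47 × 1.35 = 0.5160
  σ(Q1,Q3) = 0.21 × 1.47 × 0.74 = 0.2284
  σ(Q2,Q3) = 0.30 × 1.35 × 0.74 = 0.2997
σ²_T = Σσ²ᵢ + 2·Σσ_ij = 4.5310 + 2 × 1.0441 = 6.6192
α = (3/2)·(1 − 4.5310/6.6192) = 0.47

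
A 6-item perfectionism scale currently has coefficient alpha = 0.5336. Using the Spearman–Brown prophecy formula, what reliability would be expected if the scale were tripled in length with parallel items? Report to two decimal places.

Length factor m = 3
α' = m·α / (1 + (m−1)·α)
   = 3 × 0.5336 / (1 + (3 − 1) × 0.5336)
   = 1.6008 / 2.0672 = 0.77

predicted reliability = 0.77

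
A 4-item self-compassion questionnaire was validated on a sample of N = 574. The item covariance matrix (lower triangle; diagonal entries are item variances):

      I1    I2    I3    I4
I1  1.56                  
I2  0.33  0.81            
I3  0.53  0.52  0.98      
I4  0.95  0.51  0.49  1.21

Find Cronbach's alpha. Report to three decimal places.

Cronbach's alpha = 0.791

ΣVar(i) = 1.56 + 0.81 + 0.98 + 1.21 = 4.56
Sum of off-diagonal covariances = 3.33
σ²_total = 4.56 + 2 × 3.33 = 11.22
α = (k/(k−1))·(1 − ΣVar(i)/σ²_total) = (4/3)·(1 − 4.56/11.22) = 0.791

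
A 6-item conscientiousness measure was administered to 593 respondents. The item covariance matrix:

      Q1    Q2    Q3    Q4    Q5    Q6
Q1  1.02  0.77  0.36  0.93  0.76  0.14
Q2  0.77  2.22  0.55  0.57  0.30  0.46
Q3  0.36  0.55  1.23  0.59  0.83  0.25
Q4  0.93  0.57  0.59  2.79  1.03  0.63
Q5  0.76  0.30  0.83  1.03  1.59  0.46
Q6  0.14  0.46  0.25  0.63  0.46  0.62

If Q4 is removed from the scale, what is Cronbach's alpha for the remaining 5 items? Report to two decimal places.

Remaining items: Q1, Q2, Q3, Q5, Q6 (k = 5).
sum of item variances = 1.02 + 2.22 + 1.23 + 1.59 + 0.62 = 6.68
Var(T) = 6.68 + 2 × 4.88 = 16.44
α (item deleted) = (5/4)·(1 − 6.68/16.44) = 0.74

α = 0.74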